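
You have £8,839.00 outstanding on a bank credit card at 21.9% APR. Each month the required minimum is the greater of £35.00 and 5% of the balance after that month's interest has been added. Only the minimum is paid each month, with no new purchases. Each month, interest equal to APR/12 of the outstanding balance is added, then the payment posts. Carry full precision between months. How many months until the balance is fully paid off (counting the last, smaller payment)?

102 months

Monthly rate r = 21.9%/12 = 1.825% = 0.01825.
While 5% of the post-interest balance exceeds £35.00, each month B ← (B·(1+r))·(1 − 0.05), i.e. B shrinks by the factor (1+r)·0.95 = 0.96734.
This holds for months 1–77. Entering month 78 the balance is £685.35; 5% of the post-interest balance is now below £35.00, so the flat £35.00 minimum applies from here.
From month 78 a fixed £35.00 at rate r clears £685.35 in 25 more payments. Total: 77 + 25 = 102 months.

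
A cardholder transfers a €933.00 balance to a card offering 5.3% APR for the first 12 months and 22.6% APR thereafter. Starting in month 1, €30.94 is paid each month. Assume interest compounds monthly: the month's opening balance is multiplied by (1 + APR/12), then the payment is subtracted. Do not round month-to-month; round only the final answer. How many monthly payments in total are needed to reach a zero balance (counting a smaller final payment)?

Promo months 1–12 at r₀ = 5.3%/12 = 0.00441667; months 13+ at r₁ = 22.6%/12 = 0.0188333.
After month 12: iterate B ← B·(1+r₀) − €30.94 for 12 months → €603.23.
Then at r₁ with €30.94/mo: n₂ = −ln(1 − r₁·B/P)/ln(1+r₁) ≈ 24.52 → 25 more payments.

37 payments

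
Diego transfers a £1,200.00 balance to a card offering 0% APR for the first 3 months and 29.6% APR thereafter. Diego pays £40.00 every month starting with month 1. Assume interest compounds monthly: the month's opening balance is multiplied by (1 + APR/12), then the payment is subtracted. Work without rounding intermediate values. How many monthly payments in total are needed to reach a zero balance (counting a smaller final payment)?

49 payments

Promo months 1–3 at r₀ = 0%/12 = 0; months 4+ at r₁ = 29.6%/12 = 0.0246667.
After month 3 (no interest yet): B = £1,200.00 − 3·£40.00 = £1,080.00.
Then at r₁ with £40.00/mo: n₂ = −ln(1 − r₁·B/P)/ln(1+r₁) ≈ 45.00 → 46 more payments.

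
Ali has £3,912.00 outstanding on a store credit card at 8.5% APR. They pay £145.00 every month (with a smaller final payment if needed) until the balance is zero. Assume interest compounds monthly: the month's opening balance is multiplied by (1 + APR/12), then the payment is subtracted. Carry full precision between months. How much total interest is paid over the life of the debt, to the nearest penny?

£444.87

Monthly rate r = 8.5%/12 = 0.708333% = 0.00708333.
Payoff takes n = ⌈−ln(1 − rB₀/P)/ln(1+r)⌉ = ⌈30.047⌉ = 31 payments; the last is £6.87.
Total paid = 30·£145.00 + £6.87 = £4,356.87.
Total interest = total paid − principal = £4,356.87 − £3,912.00 = £444.87.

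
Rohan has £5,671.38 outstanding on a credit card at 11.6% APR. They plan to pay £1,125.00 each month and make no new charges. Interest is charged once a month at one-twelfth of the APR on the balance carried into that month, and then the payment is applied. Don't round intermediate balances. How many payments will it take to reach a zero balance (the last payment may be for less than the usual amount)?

6 months

Monthly rate r = 11.6%/12 = 0.966667% = 0.00966667.
Recurrence: B ← B·(1+r) − £1,125.00.
Month 1: interest £54.82; balance after payment £4,601.20.
Month 2: interest £44.48; balance after payment £3,520.68.
Month 3: interest £34.03; balance after payment £2,429.71.
Month 4: interest £23.49; balance after payment £1,328.20.
Month 5: interest £12.84; balance after payment £216.04.
Month 6: interest £2.09; balance after payment £0.00.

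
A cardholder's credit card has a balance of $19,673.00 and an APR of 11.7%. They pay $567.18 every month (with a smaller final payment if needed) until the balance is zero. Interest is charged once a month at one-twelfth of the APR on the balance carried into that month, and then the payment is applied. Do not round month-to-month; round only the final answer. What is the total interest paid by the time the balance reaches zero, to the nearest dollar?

$4,456

Monthly rate r = 11.7%/12 = 0.975% = 0.00975.
Payoff takes n = ⌈−ln(1 − rB₀/P)/ln(1+r)⌉ = ⌈42.541⌉ = 43 payments; the last is $307.73.
Total paid = 42·$567.18 + $307.73 = $24,129.29.
Total interest = total paid − principal = $24,129.29 − $19,673.00 = $4,456.29.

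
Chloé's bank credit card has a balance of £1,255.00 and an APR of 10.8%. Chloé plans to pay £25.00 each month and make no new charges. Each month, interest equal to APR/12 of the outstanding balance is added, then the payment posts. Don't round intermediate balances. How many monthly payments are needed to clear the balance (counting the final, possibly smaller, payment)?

68 months

Monthly rate r = 10.8%/12 = 0.9% = 0.009.
Recurrence: B ← B·(1+r) − £25.00.
Month 1: interest £11.30; balance after payment £1,241.30.
Month 2: interest £11.17; balance after payment £1,227.47.
Closed form: n = −ln(1 − rB₀/P)/ln(1+r) = −ln(0.5482)/ln(1.009) ≈ 67.091, so the balance reaches zero during payment 68.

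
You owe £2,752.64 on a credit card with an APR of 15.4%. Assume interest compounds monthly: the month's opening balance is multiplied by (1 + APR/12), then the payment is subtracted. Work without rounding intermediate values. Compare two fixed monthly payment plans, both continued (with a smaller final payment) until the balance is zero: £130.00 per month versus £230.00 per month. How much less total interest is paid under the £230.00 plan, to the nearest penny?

Monthly rate r = 15.4%/12 = 1.28333% = 0.0128333.
At £130.00/mo: n = ⌈−ln(1 − rB₀/P)/ln(1+r)⌉ = 25 payments (last £112.75); total interest = total paid − £2,752.64 = £480.11.
At £230.00/mo: 14 payments (last £17.76); total interest £255.12.
Interest saved = £480.11 − £255.12 = £224.99.

£224.99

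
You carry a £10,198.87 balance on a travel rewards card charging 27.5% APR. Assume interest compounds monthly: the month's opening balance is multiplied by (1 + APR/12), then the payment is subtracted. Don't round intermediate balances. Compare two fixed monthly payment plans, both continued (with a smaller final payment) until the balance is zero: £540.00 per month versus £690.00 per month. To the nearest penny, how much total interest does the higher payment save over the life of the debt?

Monthly rate r = 27.5%/12 = 2.29167% = 0.0229167.
At £540.00/mo: n = ⌈−ln(1 − rB₀/P)/ln(1+r)⌉ = 26 payments (last £15.23); total interest = total paid − £10,198.87 = £3,316.36.
At £690.00/mo: 19 payments (last £176.57); total interest £2,397.70.
Interest saved = £3,316.36 − £2,397.70 = £918.66.

£918.66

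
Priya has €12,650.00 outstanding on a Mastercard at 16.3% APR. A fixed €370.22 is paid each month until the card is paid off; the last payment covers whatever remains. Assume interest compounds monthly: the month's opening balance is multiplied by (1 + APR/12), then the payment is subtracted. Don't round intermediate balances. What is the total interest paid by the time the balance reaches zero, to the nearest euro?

€4,469

Monthly rate r = 16.3%/12 = 1.35833% = 0.0135833.
Payoff takes n = ⌈−ln(1 − rB₀/P)/ln(1+r)⌉ = ⌈46.239⌉ = 47 payments; the last is €89.11.
Total paid = 46·€370.22 + €89.11 = €17,119.23.
Total interest = total paid − principal = €17,119.23 − €12,650.00 = €4,469.23.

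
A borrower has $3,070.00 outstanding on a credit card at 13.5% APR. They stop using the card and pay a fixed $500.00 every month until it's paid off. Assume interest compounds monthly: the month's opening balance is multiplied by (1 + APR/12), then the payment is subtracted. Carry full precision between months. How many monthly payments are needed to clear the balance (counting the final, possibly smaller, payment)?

7 months

Monthly rate r = 13.5%/12 = 1.125% = 0.01125.
Recurrence: B ← B·(1+r) − $500.00.
Month 1: interest $34.54; balance after payment $2,604.54.
Month 2: interest $29.30; balance after payment $2,133.84.
Closed form: n = −ln(1 − rB₀/P)/ln(1+r) = −ln(0.93093)/ln(1.01125) ≈ 6.398, so the balance reaches zero during payment 7.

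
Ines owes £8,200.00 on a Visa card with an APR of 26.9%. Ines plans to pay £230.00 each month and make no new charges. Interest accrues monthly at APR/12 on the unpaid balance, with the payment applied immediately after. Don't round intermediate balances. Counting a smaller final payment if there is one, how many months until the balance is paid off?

Monthly rate r = 26.9%/12 = 2.24167% = 0.0224167.
Recurrence: B ← B·(1+r) − £230.00.
Month 1: interest £183.82; balance after payment £8,153.82.
Month 2: interest £182.78; balance after payment £8,106.60.
Closed form: n = −ln(1 − rB₀/P)/ln(1+r) = −ln(0.2008)/ln(1.02242) ≈ 72.419, so the balance reaches zero during payment 73.

73 payments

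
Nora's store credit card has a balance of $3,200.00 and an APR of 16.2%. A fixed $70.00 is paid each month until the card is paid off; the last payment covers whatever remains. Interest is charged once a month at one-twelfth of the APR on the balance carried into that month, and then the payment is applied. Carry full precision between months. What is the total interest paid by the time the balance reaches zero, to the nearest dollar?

$1,812

Monthly rate r = 16.2%/12 = 1.35% = 0.0135.
Payoff takes n = ⌈−ln(1 − rB₀/P)/ln(1+r)⌉ = ⌈71.597⌉ = 72 payments; the last is $41.90.
Total paid = 71·$70.00 + $41.90 = $5,011.90.
Total interest = total paid − principal = $5,011.90 − $3,200.00 = $1,811.90.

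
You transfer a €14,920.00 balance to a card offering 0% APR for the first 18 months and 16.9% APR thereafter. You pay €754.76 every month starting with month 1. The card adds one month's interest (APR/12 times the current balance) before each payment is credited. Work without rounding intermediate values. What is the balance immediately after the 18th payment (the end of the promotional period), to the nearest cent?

Promo months 1–18 at r₀ = 0%/12 = 0; months 19+ at r₁ = 16.9%/12 = 0.0140833.
After month 18 (no interest yet): B = €14,920.00 − 18·€754.76 = €1,334.32.

€1,334.32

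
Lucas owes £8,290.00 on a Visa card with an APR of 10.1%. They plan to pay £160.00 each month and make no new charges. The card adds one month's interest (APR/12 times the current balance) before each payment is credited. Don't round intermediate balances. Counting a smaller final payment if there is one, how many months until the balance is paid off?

69 months

Monthly rate r = 10.1%/12 = 0.841667% = 0.00841667.
Recurrence: B ← B·(1+r) − £160.00.
Month 1: interest £69.77; balance after payment £8,199.77.
Month 2: interest £69.01; balance after payment £8,108.79.
Closed form: n = −ln(1 − rB₀/P)/ln(1+r) = −ln(0.56391)/ln(1.00842) ≈ 68.348, so the balance reaches zero during payment 69.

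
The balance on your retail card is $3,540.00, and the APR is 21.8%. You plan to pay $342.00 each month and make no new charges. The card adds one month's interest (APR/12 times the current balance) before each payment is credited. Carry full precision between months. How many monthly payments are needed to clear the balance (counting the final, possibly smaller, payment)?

12 months

Monthly rate r = 21.8%/12 = 1.81667% = 0.0181667.
Recurrence: B ← B·(1+r) − $342.00.
Month 1: interest $64.31; balance after payment $3,262.31.
Month 2: interest $59.27; balance after payment $2,979.58.
Closed form: n = −ln(1 − rB₀/P)/ln(1+r) = −ln(0.81196)/ln(1.01817) ≈ 11.570, so the balance reaches zero during payment 12.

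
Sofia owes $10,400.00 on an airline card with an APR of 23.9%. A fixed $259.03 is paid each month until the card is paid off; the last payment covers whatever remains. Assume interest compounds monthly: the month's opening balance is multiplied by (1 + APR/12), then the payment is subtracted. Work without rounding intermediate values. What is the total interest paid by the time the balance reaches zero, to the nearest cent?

$10,717.28

Monthly rate r = 23.9%/12 = 1.99167% = 0.0199167.
Payoff takes n = ⌈−ln(1 − rB₀/P)/ln(1+r)⌉ = ⌈81.522⌉ = 82 payments; the last is $135.85.
Total paid = 81·$259.03 + $135.85 = $21,117.28.
Total interest = total paid − principal = $21,117.28 − $10,400.00 = $10,717.28.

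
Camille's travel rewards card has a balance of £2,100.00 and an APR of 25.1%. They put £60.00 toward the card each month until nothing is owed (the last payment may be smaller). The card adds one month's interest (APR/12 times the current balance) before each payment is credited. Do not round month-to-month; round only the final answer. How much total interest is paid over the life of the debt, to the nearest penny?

Monthly rate r = 25.1%/12 = 2.09167% = 0.0209167.
Payoff takes n = ⌈−ln(1 − rB₀/P)/ln(1+r)⌉ = ⌈63.624⌉ = 64 payments; the last is £37.60.
Total paid = 63·£60.00 + £37.60 = £3,817.60.
Total interest = total paid − principal = £3,817.60 − £2,100.00 = £1,717.60.

£1,717.60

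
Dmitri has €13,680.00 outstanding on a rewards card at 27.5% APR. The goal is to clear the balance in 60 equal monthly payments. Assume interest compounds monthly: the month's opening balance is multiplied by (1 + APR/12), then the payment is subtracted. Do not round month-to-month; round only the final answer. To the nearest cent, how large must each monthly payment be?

Monthly rate r = 27.5%/12 = 2.29167% = 0.0229167.
Level-payment amortization: P = B₀·r / (1 − (1+r)^(−n)) = 13680.00·0.0229167 / (1 − 1.02292^(−60)).
Denominator 1 − (1+r)^(−60) = 0.743206093.
P = 313.5 / 0.743206093 ≈ 421.82.

€421.82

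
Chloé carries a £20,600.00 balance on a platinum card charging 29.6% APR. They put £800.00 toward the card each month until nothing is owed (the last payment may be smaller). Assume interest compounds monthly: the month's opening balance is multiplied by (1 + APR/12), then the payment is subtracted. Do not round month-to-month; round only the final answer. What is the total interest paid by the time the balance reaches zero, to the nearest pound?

£12,506

Monthly rate r = 29.6%/12 = 2.46667% = 0.0246667.
Payoff takes n = ⌈−ln(1 − rB₀/P)/ln(1+r)⌉ = ⌈41.380⌉ = 42 payments; the last is £306.08.
Total paid = 41·£800.00 + £306.08 = £33,106.08.
Total interest = total paid − principal = £33,106.08 − £20,600.00 = £12,506.08.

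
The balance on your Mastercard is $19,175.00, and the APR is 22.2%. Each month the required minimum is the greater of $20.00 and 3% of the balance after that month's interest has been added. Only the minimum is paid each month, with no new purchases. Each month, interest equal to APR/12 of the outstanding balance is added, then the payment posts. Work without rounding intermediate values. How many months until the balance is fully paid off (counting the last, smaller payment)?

Monthly rate r = 22.2%/12 = 1.85% = 0.0185.
While 3% of the post-interest balance exceeds $20.00, each month B ← (B·(1+r))·(1 − 0.03), i.e. B shrinks by the factor (1+r)·0.97 = 0.98794.
This holds for months 1–279. Entering month 280 the balance is $650.40; 3% of the post-interest balance is now below $20.00, so the flat $20.00 minimum applies from here.
From month 280 a fixed $20.00 at rate r clears $650.40 in 51 more payments. Total: 279 + 51 = 330 months.

330 months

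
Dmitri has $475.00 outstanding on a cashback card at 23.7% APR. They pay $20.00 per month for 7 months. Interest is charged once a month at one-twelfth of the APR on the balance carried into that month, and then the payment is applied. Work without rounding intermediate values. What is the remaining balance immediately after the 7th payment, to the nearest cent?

$396.12

Monthly rate r = 23.7%/12 = 1.975% = 0.01975.
Each month: B ← B·(1+r) − $20.00.
Month 1: interest $9.38; balance after payment $464.38.
Month 2: interest $9.17; balance after payment $453.55.
Month 3: interest $8.96; balance after payment $442.51.
Month 4: interest $8.74; balance after payment $431.25.
Month 5: interest $8.52; balance after payment $419.77.
Month 6: interest $8.29; balance after payment $408.06.
Month 7: interest $8.06; balance after payment $396.12.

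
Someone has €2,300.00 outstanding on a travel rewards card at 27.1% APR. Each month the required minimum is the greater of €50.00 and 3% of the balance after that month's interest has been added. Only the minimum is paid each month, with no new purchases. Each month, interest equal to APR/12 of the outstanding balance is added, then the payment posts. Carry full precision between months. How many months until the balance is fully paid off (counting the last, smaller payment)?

Monthly rate r = 27.1%/12 = 2.25833% = 0.0225833.
While 3% of the post-interest balance exceeds €50.00, each month B ← (B·(1+r))·(1 − 0.03), i.e. B shrinks by the factor (1+r)·0.97 = 0.99191.
This holds for months 1–43. Entering month 44 the balance is €1,621.65; 3% of the post-interest balance is now below €50.00, so the flat €50.00 minimum applies from here.
From month 44 a fixed €50.00 at rate r clears €1,621.65 in 60 more payments. Total: 43 + 60 = 103 months.

103 months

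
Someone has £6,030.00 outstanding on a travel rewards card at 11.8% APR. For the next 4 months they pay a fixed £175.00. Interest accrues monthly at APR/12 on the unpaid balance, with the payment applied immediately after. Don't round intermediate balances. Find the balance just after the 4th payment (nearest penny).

£5,560.31

Monthly rate r = 11.8%/12 = 0.983333% = 0.00983333.
Each month: B ← B·(1+r) − £175.00.
Month 1: interest £59.30; balance after payment £5,914.30.
Month 2: interest £58.16; balance after payment £5,797.45.
Month 3: interest £57.01; balance after payment £5,679.46.
Month 4: interest £55.85; balance after payment £5,560.31.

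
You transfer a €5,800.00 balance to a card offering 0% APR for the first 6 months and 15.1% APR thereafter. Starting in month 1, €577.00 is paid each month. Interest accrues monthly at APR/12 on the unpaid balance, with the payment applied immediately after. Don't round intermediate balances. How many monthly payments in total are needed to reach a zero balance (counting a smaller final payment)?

Promo months 1–6 at r₀ = 0%/12 = 0; months 7+ at r₁ = 15.1%/12 = 0.0125833.
After month 6 (no interest yet): B = €5,800.00 − 6·€577.00 = €2,338.00.
Then at r₁ with €577.00/mo: n₂ = −ln(1 − r₁·B/P)/ln(1+r₁) ≈ 4.19 → 5 more payments.

11 months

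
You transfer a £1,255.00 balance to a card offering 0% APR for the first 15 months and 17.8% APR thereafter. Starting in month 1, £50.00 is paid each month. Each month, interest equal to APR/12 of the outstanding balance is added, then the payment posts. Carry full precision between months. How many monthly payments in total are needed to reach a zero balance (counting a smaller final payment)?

27 payments

Promo months 1–15 at r₀ = 0%/12 = 0; months 16+ at r₁ = 17.8%/12 = 0.0148333.
After month 15 (no interest yet): B = £1,255.00 − 15·£50.00 = £505.00.
Then at r₁ with £50.00/mo: n₂ = −ln(1 − r₁·B/P)/ln(1+r₁) ≈ 11.02 → 12 more payments.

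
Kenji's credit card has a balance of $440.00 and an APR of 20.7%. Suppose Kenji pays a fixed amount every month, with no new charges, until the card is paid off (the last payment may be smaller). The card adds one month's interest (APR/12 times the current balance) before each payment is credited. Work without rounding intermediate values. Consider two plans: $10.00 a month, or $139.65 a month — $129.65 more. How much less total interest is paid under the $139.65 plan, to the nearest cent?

Monthly rate r = 20.7%/12 = 1.725% = 0.01725.
At $10.00/mo: n = ⌈−ln(1 − rB₀/P)/ln(1+r)⌉ = 84 payments (last $2.01); total interest = total paid − $440.00 = $392.01.
At $139.65/mo: 4 payments (last $37.58); total interest $16.53.
Interest saved = $392.01 − $16.53 = $375.48.

$375.48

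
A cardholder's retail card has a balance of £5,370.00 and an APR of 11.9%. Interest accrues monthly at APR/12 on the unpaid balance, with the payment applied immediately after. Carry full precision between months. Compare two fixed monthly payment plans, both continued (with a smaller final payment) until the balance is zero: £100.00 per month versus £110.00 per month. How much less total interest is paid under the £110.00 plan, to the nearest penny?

Monthly rate r = 11.9%/12 = 0.991667% = 0.00991667.
At £100.00/mo: n = ⌈−ln(1 − rB₀/P)/ln(1+r)⌉ = 78 payments (last £5.98); total interest = total paid − £5,370.00 = £2,335.98.
At £110.00/mo: 68 payments (last £8.12); total interest £2,008.12.
Interest saved = £2,335.98 − £2,008.12 = £327.86.

£327.86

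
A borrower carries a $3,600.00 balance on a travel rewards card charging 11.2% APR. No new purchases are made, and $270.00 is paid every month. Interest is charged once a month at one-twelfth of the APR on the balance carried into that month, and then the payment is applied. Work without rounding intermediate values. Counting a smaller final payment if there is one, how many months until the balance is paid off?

15 payments

Monthly rate r = 11.2%/12 = 0.933333% = 0.00933333.
Recurrence: B ← B·(1+r) − $270.00.
Month 1: interest $33.60; balance after payment $3,363.60.
Month 2: interest $31.39; balance after payment $3,124.99.
Closed form: n = −ln(1 − rB₀/P)/ln(1+r) = −ln(0.87556)/ln(1.00933) ≈ 14.305, so the balance reaches zero during payment 15.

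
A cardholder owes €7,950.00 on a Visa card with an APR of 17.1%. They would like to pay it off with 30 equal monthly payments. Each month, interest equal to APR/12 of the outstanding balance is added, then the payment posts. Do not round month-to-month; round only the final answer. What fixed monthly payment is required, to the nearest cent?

Monthly rate r = 17.1%/12 = 1.425% = 0.01425.
Level-payment amortization: P = B₀·r / (1 − (1+r)^(−n)) = 7950.00·0.01425 / (1 − 1.01425^(−30)).
Denominator 1 − (1+r)^(−30) = 0.345891928.
P = 113.288 / 0.345891928 ≈ 327.52.

€327.52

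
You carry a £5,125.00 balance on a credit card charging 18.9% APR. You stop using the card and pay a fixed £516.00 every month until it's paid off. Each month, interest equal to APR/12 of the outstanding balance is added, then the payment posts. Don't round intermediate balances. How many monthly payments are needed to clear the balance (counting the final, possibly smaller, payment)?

11 payments

Monthly rate r = 18.9%/12 = 1.575% = 0.01575.
Recurrence: B ← B·(1+r) − £516.00.
Month 1: interest £80.72; balance after payment £4,689.72.
Month 2: interest £73.86; balance after payment £4,247.58.
Closed form: n = −ln(1 − rB₀/P)/ln(1+r) = −ln(0.84357)/ln(1.01575) ≈ 10.886, so the balance reaches zero during payment 11.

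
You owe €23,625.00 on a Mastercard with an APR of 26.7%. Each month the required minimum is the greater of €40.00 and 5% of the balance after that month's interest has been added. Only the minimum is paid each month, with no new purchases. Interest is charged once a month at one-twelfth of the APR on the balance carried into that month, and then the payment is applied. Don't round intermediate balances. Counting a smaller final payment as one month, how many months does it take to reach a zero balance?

Monthly rate r = 26.7%/12 = 2.225% = 0.02225.
While 5% of the post-interest balance exceeds €40.00, each month B ← (B·(1+r))·(1 − 0.05), i.e. B shrinks by the factor (1+r)·0.95 = 0.97114.
This holds for months 1–117. Entering month 118 the balance is €767.74; 5% of the post-interest balance is now below €40.00, so the flat €40.00 minimum applies from here.
From month 118 a fixed €40.00 at rate r clears €767.74 in 26 more payments. Total: 117 + 26 = 143 months.

143 months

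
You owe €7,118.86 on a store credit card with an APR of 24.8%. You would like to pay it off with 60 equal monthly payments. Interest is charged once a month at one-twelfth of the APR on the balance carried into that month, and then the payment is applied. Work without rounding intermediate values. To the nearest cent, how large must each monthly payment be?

€208.11

Monthly rate r = 24.8%/12 = 2.06667% = 0.0206667.
Level-payment amortization: P = B₀·r / (1 − (1+r)^(−n)) = 7118.86·0.0206667 / (1 − 1.02067^(−60)).
Denominator 1 − (1+r)^(−60) = 0.706934901.
P = 147.123 / 0.706934901 ≈ 208.11.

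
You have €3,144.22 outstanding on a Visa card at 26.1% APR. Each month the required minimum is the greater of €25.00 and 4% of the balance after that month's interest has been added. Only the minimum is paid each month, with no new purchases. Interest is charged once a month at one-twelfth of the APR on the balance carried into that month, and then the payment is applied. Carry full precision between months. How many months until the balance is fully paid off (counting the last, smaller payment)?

121 months

Monthly rate r = 26.1%/12 = 2.175% = 0.02175.
While 4% of the post-interest balance exceeds €25.00, each month B ← (B·(1+r))·(1 − 0.04), i.e. B shrinks by the factor (1+r)·0.96 = 0.98088.
This holds for months 1–85. Entering month 86 the balance is €609.34; 4% of the post-interest balance is now below €25.00, so the flat €25.00 minimum applies from here.
From month 86 a fixed €25.00 at rate r clears €609.34 in 36 more payments. Total: 85 + 36 = 121 months.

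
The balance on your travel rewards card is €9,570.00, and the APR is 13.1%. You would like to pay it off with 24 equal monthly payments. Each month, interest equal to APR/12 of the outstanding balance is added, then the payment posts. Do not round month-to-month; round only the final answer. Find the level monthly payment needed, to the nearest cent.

Monthly rate r = 13.1%/12 = 1.09167% = 0.0109167.
Level-payment amortization: P = B₀·r / (1 − (1+r)^(−n)) = 9570.00·0.0109167 / (1 − 1.01092^(−24)).
Denominator 1 − (1+r)^(−24) = 0.229395679.
P = 104.472 / 0.229395679 ≈ 455.42.

€455.42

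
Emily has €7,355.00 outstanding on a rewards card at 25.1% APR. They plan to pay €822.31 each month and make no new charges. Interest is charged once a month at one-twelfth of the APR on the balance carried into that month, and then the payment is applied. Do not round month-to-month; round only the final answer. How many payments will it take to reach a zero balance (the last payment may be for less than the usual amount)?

11 payments

Monthly rate r = 25.1%/12 = 2.09167% = 0.0209167.
Recurrence: B ← B·(1+r) − €822.31.
Month 1: interest €153.84; balance after payment €6,686.53.
Month 2: interest €139.86; balance after payment €6,004.08.
Closed form: n = −ln(1 − rB₀/P)/ln(1+r) = −ln(0.81291)/ln(1.02092) ≈ 10.006, so the balance reaches zero during payment 11.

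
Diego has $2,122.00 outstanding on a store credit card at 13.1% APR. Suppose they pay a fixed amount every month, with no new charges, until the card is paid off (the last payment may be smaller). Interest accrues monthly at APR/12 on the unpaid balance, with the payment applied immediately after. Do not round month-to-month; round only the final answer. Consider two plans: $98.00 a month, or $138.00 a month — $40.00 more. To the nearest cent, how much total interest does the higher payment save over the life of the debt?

Monthly rate r = 13.1%/12 = 1.09167% = 0.0109167.
At $98.00/mo: n = ⌈−ln(1 − rB₀/P)/ln(1+r)⌉ = 25 payments (last $82.24); total interest = total paid − $2,122.00 = $312.24.
At $138.00/mo: 17 payments (last $127.64); total interest $213.64.
Interest saved = $312.24 − $213.64 = $98.60.

$98.60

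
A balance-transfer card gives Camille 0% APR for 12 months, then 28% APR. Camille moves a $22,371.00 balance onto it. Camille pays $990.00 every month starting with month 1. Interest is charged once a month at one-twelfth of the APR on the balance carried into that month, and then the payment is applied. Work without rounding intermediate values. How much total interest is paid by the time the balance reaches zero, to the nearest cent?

$1,702.89

Promo months 1–12 at r₀ = 0%/12 = 0; months 13+ at r₁ = 28%/12 = 0.0233333.
After month 12 (no interest yet): B = $22,371.00 − 12·$990.00 = $10,491.00.
Then at r₁ with $990.00/mo: n₂ = −ln(1 − r₁·B/P)/ln(1+r₁) ≈ 12.31 → 13 more payments.
Total paid = 24·$990.00 + $313.89 = $24,073.89; interest = $24,073.89 − $22,371.00 = $1,702.89.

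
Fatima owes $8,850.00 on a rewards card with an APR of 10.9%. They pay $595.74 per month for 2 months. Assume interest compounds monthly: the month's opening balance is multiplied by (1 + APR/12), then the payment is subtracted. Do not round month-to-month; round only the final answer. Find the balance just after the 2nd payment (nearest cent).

Monthly rate r = 10.9%/12 = 0.908333% = 0.00908333.
Each month: B ← B·(1+r) − $595.74.
Month 1: interest $80.39; balance after payment $8,334.65.
Month 2: interest $75.71; balance after payment $7,814.61.

$7,814.61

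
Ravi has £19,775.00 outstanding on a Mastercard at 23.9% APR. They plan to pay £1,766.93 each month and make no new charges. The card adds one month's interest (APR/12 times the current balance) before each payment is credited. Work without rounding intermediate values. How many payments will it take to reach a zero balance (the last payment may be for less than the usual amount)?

13 months

Monthly rate r = 23.9%/12 = 1.99167% = 0.0199167.
Recurrence: B ← B·(1+r) − £1,766.93.
Month 1: interest £393.85; balance after payment £18,401.92.
Month 2: interest £366.50; balance after payment £17,001.50.
Closed form: n = −ln(1 − rB₀/P)/ln(1+r) = −ln(0.7771)/ln(1.01992) ≈ 12.788, so the balance reaches zero during payment 13.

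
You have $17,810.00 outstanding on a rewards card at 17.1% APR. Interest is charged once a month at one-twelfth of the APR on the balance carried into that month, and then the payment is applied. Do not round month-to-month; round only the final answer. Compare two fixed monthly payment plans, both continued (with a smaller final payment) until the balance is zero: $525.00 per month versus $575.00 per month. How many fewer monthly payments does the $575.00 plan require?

5 fewer payments

Monthly rate r = 17.1%/12 = 1.425% = 0.01425.
At $525.00/mo: n = ⌈−ln(1 − rB₀/P)/ln(1+r)⌉ = 47 payments (last $358.51); total interest = total paid − $17,810.00 = $6,698.51.
At $575.00/mo: 42 payments (last $88.16); total interest $5,853.16.
Payments saved = 47 − 42 = 5.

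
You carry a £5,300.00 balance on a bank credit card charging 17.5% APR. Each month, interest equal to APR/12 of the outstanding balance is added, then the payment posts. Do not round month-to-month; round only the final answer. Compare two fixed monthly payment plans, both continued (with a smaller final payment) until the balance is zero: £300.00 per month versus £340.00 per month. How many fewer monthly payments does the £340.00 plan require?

Monthly rate r = 17.5%/12 = 1.45833% = 0.0145833.
At £300.00/mo: n = ⌈−ln(1 − rB₀/P)/ln(1+r)⌉ = 21 payments (last £173.74); total interest = total paid − £5,300.00 = £873.74.
At £340.00/mo: 18 payments (last £276.89); total interest £756.89.
Payments saved = 21 − 18 = 3.

3 fewer payments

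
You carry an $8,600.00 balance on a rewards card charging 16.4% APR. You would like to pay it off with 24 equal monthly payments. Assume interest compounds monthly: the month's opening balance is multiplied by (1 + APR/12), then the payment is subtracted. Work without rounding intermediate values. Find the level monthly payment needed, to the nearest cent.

Monthly rate r = 16.4%/12 = 1.36667% = 0.0136667.
Level-payment amortization: P = B₀·r / (1 − (1+r)^(−n)) = 8600.00·0.0136667 / (1 − 1.01367^(−24)).
Denominator 1 − (1+r)^(−24) = 0.27803519.
P = 117.533 / 0.27803519 ≈ 422.73.

$422.73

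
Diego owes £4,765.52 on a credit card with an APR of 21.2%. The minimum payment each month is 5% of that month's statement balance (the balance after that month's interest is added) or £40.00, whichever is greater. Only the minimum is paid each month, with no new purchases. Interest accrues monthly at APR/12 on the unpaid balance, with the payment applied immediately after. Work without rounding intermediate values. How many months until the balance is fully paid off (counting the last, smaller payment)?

Monthly rate r = 21.2%/12 = 1.76667% = 0.0176667.
While 5% of the post-interest balance exceeds £40.00, each month B ← (B·(1+r))·(1 − 0.05), i.e. B shrinks by the factor (1+r)·0.95 = 0.96678.
This holds for months 1–54. Entering month 55 the balance is £768.93; 5% of the post-interest balance is now below £40.00, so the flat £40.00 minimum applies from here.
From month 55 a fixed £40.00 at rate r clears £768.93 in 24 more payments. Total: 54 + 24 = 78 months.

78 months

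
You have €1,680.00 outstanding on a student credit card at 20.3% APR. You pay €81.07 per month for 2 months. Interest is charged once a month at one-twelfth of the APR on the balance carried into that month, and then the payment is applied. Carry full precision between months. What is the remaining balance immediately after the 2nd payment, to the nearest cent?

€1,573.81

Monthly rate r = 20.3%/12 = 1.69167% = 0.0169167.
Each month: B ← B·(1+r) − €81.07.
Month 1: interest €28.42; balance after payment €1,627.35.
Month 2: interest €27.53; balance after payment €1,573.81.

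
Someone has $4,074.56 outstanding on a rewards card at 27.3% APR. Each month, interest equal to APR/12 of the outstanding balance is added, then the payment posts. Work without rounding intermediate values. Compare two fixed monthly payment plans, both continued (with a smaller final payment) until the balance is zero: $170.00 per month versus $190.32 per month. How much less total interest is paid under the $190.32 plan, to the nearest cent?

$306.97

Monthly rate r = 27.3%/12 = 2.275% = 0.02275.
At $170.00/mo: n = ⌈−ln(1 − rB₀/P)/ln(1+r)⌉ = 36 payments (last $5.56); total interest = total paid − $4,074.56 = $1,881.00.
At $190.32/mo: 30 payments (last $129.31); total interest $1,574.03.
Interest saved = $1,881.00 − $1,574.03 = $306.97.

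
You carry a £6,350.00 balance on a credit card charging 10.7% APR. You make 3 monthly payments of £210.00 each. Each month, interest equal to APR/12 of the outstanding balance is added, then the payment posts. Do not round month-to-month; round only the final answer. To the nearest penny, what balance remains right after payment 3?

Monthly rate r = 10.7%/12 = 0.891667% = 0.00891667.
Each month: B ← B·(1+r) − £210.00.
Month 1: interest £56.62; balance after payment £6,196.62.
Month 2: interest £55.25; balance after payment £6,041.87.
Month 3: interest £53.87; balance after payment £5,885.75.

£5,885.75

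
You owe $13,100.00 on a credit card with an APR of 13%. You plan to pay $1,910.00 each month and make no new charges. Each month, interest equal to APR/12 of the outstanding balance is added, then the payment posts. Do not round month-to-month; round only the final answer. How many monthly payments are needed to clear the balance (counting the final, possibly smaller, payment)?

8 months

Monthly rate r = 13%/12 = 1.08333% = 0.0108333.
Recurrence: B ← B·(1+r) − $1,910.00.
Month 1: interest $141.92; balance after payment $11,331.92.
Month 2: interest $122.76; balance after payment $9,544.68.
Closed form: n = −ln(1 − rB₀/P)/ln(1+r) = −ln(0.9257)/ln(1.01083) ≈ 7.165, so the balance reaches zero during payment 8.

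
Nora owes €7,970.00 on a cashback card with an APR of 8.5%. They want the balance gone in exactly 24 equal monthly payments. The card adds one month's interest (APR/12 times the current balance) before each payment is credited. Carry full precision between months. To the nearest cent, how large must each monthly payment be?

Monthly rate r = 8.5%/12 = 0.708333% = 0.00708333.
Level-payment amortization: P = B₀·r / (1 − (1+r)^(−n)) = 7970.00·0.00708333 / (1 − 1.00708^(−24)).
Denominator 1 − (1+r)^(−24) = 0.155829461.
P = 56.4542 / 0.155829461 ≈ 362.28.

€362.28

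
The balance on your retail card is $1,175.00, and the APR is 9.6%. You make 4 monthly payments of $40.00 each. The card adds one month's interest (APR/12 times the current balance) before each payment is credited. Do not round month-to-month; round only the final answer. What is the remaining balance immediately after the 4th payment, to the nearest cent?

Monthly rate r = 9.6%/12 = 0.8% = 0.008.
Each month: B ← B·(1+r) − $40.00.
Month 1: interest $9.40; balance after payment $1,144.40.
Month 2: interest $9.16; balance after payment $1,113.56.
Month 3: interest $8.91; balance after payment $1,082.46.
Month 4: interest $8.66; balance after payment $1,051.12.

$1,051.12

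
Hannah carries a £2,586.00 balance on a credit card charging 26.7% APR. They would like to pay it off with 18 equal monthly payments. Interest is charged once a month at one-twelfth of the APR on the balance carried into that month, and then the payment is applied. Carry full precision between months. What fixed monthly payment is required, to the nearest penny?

£175.92

Monthly rate r = 26.7%/12 = 2.225% = 0.02225.
Level-payment amortization: P = B₀·r / (1 − (1+r)^(−n)) = 2586.00·0.02225 / (1 − 1.02225^(−18)).
Denominator 1 − (1+r)^(−18) = 0.327066957.
P = 57.5385 / 0.327066957 ≈ 175.92.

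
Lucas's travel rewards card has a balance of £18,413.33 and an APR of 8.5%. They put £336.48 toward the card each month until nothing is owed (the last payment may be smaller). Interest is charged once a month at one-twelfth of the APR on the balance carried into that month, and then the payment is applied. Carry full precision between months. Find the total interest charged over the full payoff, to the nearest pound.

Monthly rate r = 8.5%/12 = 0.708333% = 0.00708333.
Payoff takes n = ⌈−ln(1 − rB₀/P)/ln(1+r)⌉ = ⌈69.479⌉ = 70 payments; the last is £161.51.
Total paid = 69·£336.48 + £161.51 = £23,378.63.
Total interest = total paid − principal = £23,378.63 − £18,413.33 = £4,965.30.

£4,965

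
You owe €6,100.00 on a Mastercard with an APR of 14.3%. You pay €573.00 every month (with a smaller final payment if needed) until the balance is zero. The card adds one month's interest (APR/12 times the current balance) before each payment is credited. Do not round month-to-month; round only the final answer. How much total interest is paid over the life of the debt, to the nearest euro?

Monthly rate r = 14.3%/12 = 1.19167% = 0.0119167.
Payoff takes n = ⌈−ln(1 − rB₀/P)/ln(1+r)⌉ = ⌈11.452⌉ = 12 payments; the last is €259.75.
Total paid = 11·€573.00 + €259.75 = €6,562.75.
Total interest = total paid − principal = €6,562.75 − €6,100.00 = €462.75.

€463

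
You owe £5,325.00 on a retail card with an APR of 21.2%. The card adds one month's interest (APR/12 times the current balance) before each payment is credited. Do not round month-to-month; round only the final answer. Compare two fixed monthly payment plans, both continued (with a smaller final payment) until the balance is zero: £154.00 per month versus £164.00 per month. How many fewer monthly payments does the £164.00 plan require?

5 fewer payments

Monthly rate r = 21.2%/12 = 1.76667% = 0.0176667.
At £154.00/mo: n = ⌈−ln(1 − rB₀/P)/ln(1+r)⌉ = 54 payments (last £138.19); total interest = total paid − £5,325.00 = £2,975.19.
At £164.00/mo: 49 payments (last £111.26); total interest £2,658.26.
Payments saved = 54 − 49 = 5.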